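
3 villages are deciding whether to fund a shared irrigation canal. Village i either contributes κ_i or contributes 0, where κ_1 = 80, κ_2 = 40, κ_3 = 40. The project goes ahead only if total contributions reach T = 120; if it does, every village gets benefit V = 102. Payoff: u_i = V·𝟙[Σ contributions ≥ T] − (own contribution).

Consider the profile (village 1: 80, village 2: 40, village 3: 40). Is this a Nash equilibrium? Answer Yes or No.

No

Total = 160 ≥ 120: provided.
Village 1 (pledges 80, payoff 22): dropping to 0 → total 80, payoff 0. No gain.
Village 2 (pledges 40, payoff 62): dropping to 0 → total 120, payoff 102. Profitable deviation.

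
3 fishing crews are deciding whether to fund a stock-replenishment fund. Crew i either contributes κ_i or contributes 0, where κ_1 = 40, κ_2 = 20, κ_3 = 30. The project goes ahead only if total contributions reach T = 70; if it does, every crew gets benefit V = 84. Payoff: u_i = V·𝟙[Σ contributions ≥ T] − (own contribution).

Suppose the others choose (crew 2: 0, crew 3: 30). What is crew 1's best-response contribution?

Others' total = 30. Contributing 40 brings total to 70 ≥ 70: gain V − κ_1 = 44.
Best response: 40.

40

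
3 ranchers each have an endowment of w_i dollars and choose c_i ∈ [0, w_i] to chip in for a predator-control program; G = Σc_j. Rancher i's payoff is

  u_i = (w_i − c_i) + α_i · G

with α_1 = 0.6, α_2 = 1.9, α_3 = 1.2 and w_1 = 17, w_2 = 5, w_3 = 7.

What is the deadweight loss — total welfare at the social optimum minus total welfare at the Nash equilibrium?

45.9

∂u_i/∂c_i = α_i − 1, so rancher i contributes w_i if α_i > 1, else 0.
α_i > 1 for i ∈ {2, 3}; NE contributions (0, 5, 7), G = 12.
W^NE = Σw_i − G^NE + (Σα_i)·G^NE = 29 + 2.7·12 = 61.4.
Planner: ∂(Σu_j)/∂c_i = Σα_j − 1 = 2.7 > 0, so everyone contributes w_i; G^SO = 29, W^SO = 29 + 2.7·29 = 107.3.
Deadweight loss = 45.9.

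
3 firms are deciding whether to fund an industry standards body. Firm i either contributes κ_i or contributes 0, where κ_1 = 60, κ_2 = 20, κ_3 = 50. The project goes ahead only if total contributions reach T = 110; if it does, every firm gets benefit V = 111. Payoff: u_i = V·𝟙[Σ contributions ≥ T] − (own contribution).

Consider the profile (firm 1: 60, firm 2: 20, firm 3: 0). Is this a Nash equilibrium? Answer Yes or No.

Total = 80 < 110: not provided.
Firm 1 (pledges 60, payoff -60): dropping to 0 → total 20, payoff 0. Profitable deviation.

No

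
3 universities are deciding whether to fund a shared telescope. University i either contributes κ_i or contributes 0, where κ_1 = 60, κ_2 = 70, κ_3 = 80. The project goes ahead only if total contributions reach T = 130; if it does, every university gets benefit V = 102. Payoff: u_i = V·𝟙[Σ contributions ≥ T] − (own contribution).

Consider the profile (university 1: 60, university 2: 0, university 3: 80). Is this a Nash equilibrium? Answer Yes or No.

Yes

Total = 140 ≥ 130: provided.
University 1 (pledges 60, payoff 42): dropping to 0 → total 80, payoff 0. No gain.
University 2 (pledges 0, payoff 102): pledging 70 → total 210, payoff 32. No gain.
University 3 (pledges 80, payoff 22): dropping to 0 → total 60, payoff 0. No gain.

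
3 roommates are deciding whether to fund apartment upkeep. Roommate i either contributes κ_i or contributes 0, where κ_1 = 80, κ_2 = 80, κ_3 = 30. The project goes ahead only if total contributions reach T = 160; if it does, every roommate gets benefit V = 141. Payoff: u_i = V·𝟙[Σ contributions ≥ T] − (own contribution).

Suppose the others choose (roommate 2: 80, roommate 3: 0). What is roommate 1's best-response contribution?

80

Others' total = 80. Contributing 80 brings total to 160 ≥ 160: gain V − κ_1 = 61.
Best response: 80.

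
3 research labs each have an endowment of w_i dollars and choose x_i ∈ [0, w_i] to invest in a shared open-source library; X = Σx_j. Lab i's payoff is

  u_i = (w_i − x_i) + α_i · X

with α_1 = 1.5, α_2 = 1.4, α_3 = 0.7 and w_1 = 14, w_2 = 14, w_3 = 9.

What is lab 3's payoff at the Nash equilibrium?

28.6

∂u_i/∂x_i = α_i − 1, so lab i contributes w_i if α_i > 1, else 0.
α_i > 1 for i ∈ {1, 2}; NE contributions (14, 14, 0), X = 28.
u_3 = (9 − 0) + 0.7·28 = 28.6.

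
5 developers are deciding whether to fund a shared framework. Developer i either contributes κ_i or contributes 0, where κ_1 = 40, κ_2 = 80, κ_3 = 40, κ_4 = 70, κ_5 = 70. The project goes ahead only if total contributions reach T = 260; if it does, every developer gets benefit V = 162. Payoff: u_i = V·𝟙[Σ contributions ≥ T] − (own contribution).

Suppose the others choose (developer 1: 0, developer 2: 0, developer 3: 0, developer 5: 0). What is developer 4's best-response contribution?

Others' total = 0. Even contributing 70 gives 70 < 260: no benefit either way.
Best response: 0.

0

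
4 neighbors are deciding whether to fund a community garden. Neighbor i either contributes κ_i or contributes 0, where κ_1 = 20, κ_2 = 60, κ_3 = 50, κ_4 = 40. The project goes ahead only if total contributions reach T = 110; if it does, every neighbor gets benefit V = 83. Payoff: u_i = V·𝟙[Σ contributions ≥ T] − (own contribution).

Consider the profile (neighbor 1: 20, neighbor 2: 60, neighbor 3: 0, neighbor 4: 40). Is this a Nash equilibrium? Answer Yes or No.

Yes

Total = 120 ≥ 110: provided.
Neighbor 1 (pledges 20, payoff 63): dropping to 0 → total 100, payoff 0. No gain.
Neighbor 2 (pledges 60, payoff 23): dropping to 0 → total 60, payoff 0. No gain.
Neighbor 3 (pledges 0, payoff 83): pledging 50 → total 170, payoff 33. No gain.
Neighbor 4 (pledges 40, payoff 43): dropping to 0 → total 80, payoff 0. No gain.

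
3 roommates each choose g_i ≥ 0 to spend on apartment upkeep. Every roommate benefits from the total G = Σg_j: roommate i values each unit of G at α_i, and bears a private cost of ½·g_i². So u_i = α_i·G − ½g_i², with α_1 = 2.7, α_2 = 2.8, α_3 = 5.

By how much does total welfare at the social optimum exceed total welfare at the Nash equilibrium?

Roommate i's FOC: ∂u_i/∂g_i = α_i − g_i = 0, so g_i* = α_i.
NE contributions = (2.7, 2.8, 5); G = 10.5.
W^NE = (Σα)·G − ½Σα_i² = 10.5² − ½·40.13 = 90.185.
Planner sets g_i = Σα_j = 10.5 for every i, so G^SO = 3·10.5 = 31.5.
W^SO = (Σα)·G^SO − ½·3·(Σα)² = (3/2)·10.5² = 165.375.
Deadweight loss = W^SO − W^NE = 75.19.

75.19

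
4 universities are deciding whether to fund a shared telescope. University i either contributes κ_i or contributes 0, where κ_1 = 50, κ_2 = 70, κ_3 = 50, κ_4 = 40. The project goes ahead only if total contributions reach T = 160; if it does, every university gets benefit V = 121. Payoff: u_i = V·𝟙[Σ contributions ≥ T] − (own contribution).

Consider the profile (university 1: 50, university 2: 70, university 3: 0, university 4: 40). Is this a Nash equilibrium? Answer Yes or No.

Total = 160 ≥ 160: provided.
University 1 (pledges 50, payoff 71): dropping to 0 → total 110, payoff 0. No gain.
University 2 (pledges 70, payoff 51): dropping to 0 → total 90, payoff 0. No gain.
University 3 (pledges 0, payoff 121): pledging 50 → total 210, payoff 71. No gain.
University 4 (pledges 40, payoff 81): dropping to 0 → total 120, payoff 0. No gain.

Yes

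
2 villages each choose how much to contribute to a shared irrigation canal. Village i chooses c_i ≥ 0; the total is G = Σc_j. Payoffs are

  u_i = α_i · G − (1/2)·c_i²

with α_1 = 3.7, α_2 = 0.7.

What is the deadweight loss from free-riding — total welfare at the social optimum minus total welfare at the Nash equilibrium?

7.09

Village i's FOC: ∂u_i/∂c_i = α_i − c_i = 0, so c_i* = α_i.
NE contributions = (3.7, 0.7); G = 4.4.
W^NE = (Σα)·G − ½Σα_i² = 4.4² − ½·14.18 = 12.27.
Planner sets c_i = Σα_j = 4.4 for every i, so G^SO = 2·4.4 = 8.8.
W^SO = (Σα)·G^SO − ½·2·(Σα)² = (2/2)·4.4² = 19.36.
Deadweight loss = W^SO − W^NE = 7.09.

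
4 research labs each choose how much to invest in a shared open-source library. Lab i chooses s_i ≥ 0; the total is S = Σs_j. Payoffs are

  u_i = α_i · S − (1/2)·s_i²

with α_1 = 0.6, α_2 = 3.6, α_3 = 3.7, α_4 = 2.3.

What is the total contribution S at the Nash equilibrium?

10.2

Lab i's FOC: ∂u_i/∂s_i = α_i − s_i = 0, so s_i* = α_i.
NE contributions = (0.6, 3.6, 3.7, 2.3); S = 10.2.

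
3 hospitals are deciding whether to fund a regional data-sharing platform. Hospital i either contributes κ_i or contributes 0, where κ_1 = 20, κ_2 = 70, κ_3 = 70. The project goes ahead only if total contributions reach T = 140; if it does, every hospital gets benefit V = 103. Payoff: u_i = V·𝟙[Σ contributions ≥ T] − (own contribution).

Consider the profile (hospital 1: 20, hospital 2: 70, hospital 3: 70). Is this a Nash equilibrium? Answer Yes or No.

No

Total = 160 ≥ 140: provided.
Hospital 1 (pledges 20, payoff 83): dropping to 0 → total 140, payoff 103. Profitable deviation.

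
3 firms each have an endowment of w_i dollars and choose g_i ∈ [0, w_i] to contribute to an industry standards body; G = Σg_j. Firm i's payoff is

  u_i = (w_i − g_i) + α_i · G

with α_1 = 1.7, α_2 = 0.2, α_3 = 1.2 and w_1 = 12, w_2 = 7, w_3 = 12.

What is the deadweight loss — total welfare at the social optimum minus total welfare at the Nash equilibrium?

14.7

∂u_i/∂g_i = α_i − 1, so firm i contributes w_i if α_i > 1, else 0.
α_i > 1 for i ∈ {1, 3}; NE contributions (12, 0, 12), G = 24.
W^NE = Σw_i − G^NE + (Σα_i)·G^NE = 31 + 2.1·24 = 81.4.
Planner: ∂(Σu_j)/∂g_i = Σα_j − 1 = 2.1 > 0, so everyone contributes w_i; G^SO = 31, W^SO = 31 + 2.1·31 = 96.1.
Deadweight loss = 14.7.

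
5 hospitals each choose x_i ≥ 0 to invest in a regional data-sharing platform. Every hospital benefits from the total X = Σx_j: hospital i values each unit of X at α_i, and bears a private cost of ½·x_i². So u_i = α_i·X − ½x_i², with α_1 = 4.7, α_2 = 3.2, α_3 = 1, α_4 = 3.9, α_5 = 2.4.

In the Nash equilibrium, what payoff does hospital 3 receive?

14.7

Hospital i's FOC: ∂u_i/∂x_i = α_i − x_i = 0, so x_i* = α_i.
NE contributions = (4.7, 3.2, 1, 3.9, 2.4); X = 15.2.
u_3 = α_3·X − ½·(x_3)² = 1·15.2 − ½·1² = 14.7.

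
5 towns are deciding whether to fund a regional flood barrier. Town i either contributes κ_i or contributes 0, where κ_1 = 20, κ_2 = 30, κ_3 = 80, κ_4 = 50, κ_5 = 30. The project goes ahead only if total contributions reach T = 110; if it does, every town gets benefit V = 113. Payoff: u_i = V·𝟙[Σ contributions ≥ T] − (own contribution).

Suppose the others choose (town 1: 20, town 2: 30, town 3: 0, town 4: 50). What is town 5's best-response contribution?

Others' total = 100. Contributing 30 brings total to 130 ≥ 110: gain V − κ_5 = 83.
Best response: 30.

30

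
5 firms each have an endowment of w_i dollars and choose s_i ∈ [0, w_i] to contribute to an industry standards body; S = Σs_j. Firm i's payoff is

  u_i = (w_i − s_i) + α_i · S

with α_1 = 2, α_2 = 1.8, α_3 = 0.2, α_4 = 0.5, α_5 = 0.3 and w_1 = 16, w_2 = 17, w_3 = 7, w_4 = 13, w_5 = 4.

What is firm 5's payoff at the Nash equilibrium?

13.9

∂u_i/∂s_i = α_i − 1, so firm i contributes w_i if α_i > 1, else 0.
α_i > 1 for i ∈ {1, 2}; NE contributions (16, 17, 0, 0, 0), S = 33.
u_5 = (4 − 0) + 0.3·33 = 13.9.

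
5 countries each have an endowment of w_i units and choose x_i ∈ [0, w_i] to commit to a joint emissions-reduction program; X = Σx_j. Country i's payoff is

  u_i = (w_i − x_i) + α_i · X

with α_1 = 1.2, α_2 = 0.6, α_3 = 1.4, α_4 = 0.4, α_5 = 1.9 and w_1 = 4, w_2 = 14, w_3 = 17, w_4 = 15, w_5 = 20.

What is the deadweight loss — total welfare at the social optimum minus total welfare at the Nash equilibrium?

130.5

∂u_i/∂x_i = α_i − 1, so country i contributes w_i if α_i > 1, else 0.
α_i > 1 for i ∈ {1, 3, 5}; NE contributions (4, 0, 17, 0, 20), X = 41.
W^NE = Σw_i − X^NE + (Σα_i)·X^NE = 70 + 4.5·41 = 254.5.
Planner: ∂(Σu_j)/∂x_i = Σα_j − 1 = 4.5 > 0, so everyone contributes w_i; X^SO = 70, W^SO = 70 + 4.5·70 = 385.
Deadweight loss = 130.5.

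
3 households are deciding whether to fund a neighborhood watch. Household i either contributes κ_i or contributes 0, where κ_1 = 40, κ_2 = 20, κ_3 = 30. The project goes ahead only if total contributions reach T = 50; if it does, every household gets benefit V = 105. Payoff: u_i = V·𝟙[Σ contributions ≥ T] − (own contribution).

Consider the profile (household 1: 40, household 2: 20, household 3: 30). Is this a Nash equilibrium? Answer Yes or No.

No

Total = 90 ≥ 50: provided.
Household 1 (pledges 40, payoff 65): dropping to 0 → total 50, payoff 105. Profitable deviation.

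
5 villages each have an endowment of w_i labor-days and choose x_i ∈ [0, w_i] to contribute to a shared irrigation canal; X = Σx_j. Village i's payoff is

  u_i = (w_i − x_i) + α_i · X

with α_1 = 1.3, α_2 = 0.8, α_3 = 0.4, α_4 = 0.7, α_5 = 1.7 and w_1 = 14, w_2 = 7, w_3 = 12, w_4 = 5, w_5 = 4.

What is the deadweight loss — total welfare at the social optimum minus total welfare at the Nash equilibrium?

∂u_i/∂x_i = α_i − 1, so village i contributes w_i if α_i > 1, else 0.
α_i > 1 for i ∈ {1, 5}; NE contributions (14, 0, 0, 0, 4), X = 18.
W^NE = Σw_i − X^NE + (Σα_i)·X^NE = 42 + 3.9·18 = 112.2.
Planner: ∂(Σu_j)/∂x_i = Σα_j − 1 = 3.9 > 0, so everyone contributes w_i; X^SO = 42, W^SO = 42 + 3.9·42 = 205.8.
Deadweight loss = 93.6.

93.6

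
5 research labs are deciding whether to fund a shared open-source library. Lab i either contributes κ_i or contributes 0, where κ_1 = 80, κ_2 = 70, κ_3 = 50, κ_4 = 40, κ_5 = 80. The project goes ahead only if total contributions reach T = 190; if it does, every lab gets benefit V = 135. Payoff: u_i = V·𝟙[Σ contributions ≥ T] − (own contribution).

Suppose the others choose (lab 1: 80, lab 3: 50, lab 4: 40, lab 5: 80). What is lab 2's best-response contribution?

Others' total = 250 ≥ 190; contributing adds cost 70 for no extra benefit.
Best response: 0.

0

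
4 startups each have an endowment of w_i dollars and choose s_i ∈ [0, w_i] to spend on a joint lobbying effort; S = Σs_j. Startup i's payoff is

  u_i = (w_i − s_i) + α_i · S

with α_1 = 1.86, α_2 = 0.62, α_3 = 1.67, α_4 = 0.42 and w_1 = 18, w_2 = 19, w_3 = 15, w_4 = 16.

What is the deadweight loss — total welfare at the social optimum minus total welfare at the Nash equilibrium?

124.95

∂u_i/∂s_i = α_i − 1, so startup i contributes w_i if α_i > 1, else 0.
α_i > 1 for i ∈ {1, 3}; NE contributions (18, 0, 15, 0), S = 33.
W^NE = Σw_i − S^NE + (Σα_i)·S^NE = 68 + 3.57·33 = 185.81.
Planner: ∂(Σu_j)/∂s_i = Σα_j − 1 = 3.57 > 0, so everyone contributes w_i; S^SO = 68, W^SO = 68 + 3.57·68 = 310.76.
Deadweight loss = 124.95.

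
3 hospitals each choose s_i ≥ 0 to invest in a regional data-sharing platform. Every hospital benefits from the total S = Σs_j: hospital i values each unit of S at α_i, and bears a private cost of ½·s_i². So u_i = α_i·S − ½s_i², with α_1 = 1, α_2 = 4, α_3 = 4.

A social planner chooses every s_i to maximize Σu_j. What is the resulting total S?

Planner FOC: ∂(Σu_j)/∂s_i = (Σα_j) − s_i = 0, so s_i^SO = Σα_j = 9 for every i; S^SO = 27.

27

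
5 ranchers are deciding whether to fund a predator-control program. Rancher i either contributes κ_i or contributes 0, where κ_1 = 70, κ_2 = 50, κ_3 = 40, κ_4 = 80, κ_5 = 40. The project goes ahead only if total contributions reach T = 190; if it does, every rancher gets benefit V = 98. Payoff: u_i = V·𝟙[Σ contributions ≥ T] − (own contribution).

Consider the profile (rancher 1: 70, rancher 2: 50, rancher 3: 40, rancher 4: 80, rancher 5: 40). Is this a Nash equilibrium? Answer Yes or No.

Total = 280 ≥ 190: provided.
Rancher 1 (pledges 70, payoff 28): dropping to 0 → total 210, payoff 98. Profitable deviation.

No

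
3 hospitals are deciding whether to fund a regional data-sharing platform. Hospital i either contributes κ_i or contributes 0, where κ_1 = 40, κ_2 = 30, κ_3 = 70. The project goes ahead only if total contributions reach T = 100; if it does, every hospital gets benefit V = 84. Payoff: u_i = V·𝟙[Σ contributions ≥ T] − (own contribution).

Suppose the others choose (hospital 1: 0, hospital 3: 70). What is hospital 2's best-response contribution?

30

Others' total = 70. Contributing 30 brings total to 100 ≥ 100: gain V − κ_2 = 54.
Best response: 30.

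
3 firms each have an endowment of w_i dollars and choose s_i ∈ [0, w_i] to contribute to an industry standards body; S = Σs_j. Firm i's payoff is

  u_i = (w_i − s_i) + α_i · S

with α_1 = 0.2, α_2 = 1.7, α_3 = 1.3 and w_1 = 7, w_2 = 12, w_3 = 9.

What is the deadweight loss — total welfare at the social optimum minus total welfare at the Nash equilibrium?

15.4

∂u_i/∂s_i = α_i − 1, so firm i contributes w_i if α_i > 1, else 0.
α_i > 1 for i ∈ {2, 3}; NE contributions (0, 12, 9), S = 21.
W^NE = Σw_i − S^NE + (Σα_i)·S^NE = 28 + 2.2·21 = 74.2.
Planner: ∂(Σu_j)/∂s_i = Σα_j − 1 = 2.2 > 0, so everyone contributes w_i; S^SO = 28, W^SO = 28 + 2.2·28 = 89.6.
Deadweight loss = 15.4.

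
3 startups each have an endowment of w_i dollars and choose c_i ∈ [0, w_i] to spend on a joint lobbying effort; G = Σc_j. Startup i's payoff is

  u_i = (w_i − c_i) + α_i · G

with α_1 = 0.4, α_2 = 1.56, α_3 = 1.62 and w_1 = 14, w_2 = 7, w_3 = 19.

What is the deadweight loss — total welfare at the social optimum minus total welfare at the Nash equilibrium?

36.12

∂u_i/∂c_i = α_i − 1, so startup i contributes w_i if α_i > 1, else 0.
α_i > 1 for i ∈ {2, 3}; NE contributions (0, 7, 19), G = 26.
W^NE = Σw_i − G^NE + (Σα_i)·G^NE = 40 + 2.58·26 = 107.08.
Planner: ∂(Σu_j)/∂c_i = Σα_j − 1 = 2.58 > 0, so everyone contributes w_i; G^SO = 40, W^SO = 40 + 2.58·40 = 143.2.
Deadweight loss = 36.12.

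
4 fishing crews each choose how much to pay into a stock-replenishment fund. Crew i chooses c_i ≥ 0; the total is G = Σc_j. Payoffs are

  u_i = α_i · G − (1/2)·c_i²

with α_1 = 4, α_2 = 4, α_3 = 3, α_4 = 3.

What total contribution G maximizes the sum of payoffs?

56

Planner FOC: ∂(Σu_j)/∂c_i = (Σα_j) − c_i = 0, so c_i^SO = Σα_j = 14 for every i; G^SO = 56.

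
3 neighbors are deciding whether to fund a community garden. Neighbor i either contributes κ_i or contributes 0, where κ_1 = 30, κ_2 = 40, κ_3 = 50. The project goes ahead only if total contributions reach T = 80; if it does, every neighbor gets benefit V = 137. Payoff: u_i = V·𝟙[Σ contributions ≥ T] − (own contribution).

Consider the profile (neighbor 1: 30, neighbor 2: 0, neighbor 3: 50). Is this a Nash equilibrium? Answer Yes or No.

Total = 80 ≥ 80: provided.
Neighbor 1 (pledges 30, payoff 107): dropping to 0 → total 50, payoff 0. No gain.
Neighbor 2 (pledges 0, payoff 137): pledging 40 → total 120, payoff 97. No gain.
Neighbor 3 (pledges 50, payoff 87): dropping to 0 → total 30, payoff 0. No gain.

Yes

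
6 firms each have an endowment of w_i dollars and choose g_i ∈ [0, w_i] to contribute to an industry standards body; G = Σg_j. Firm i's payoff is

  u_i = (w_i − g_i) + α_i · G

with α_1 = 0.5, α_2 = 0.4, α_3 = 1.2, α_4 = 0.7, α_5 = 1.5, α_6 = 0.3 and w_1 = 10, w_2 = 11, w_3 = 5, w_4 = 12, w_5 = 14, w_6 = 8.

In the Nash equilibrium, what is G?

∂u_i/∂g_i = α_i − 1, so firm i contributes w_i if α_i > 1, else 0.
α_i > 1 for i ∈ {3, 5}; NE contributions (0, 0, 5, 0, 14, 0), G = 19.

19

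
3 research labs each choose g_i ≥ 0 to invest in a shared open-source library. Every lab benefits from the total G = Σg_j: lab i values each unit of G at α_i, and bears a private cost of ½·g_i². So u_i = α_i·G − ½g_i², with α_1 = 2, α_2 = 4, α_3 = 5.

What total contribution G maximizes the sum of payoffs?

Planner FOC: ∂(Σu_j)/∂g_i = (Σα_j) − g_i = 0, so g_i^SO = Σα_j = 11 for every i; G^SO = 33.

33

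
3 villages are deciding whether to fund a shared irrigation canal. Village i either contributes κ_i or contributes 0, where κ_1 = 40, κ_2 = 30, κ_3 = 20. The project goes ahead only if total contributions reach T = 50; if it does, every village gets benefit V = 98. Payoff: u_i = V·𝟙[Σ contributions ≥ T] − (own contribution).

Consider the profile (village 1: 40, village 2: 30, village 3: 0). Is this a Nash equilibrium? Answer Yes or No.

Yes

Total = 70 ≥ 50: provided.
Village 1 (pledges 40, payoff 58): dropping to 0 → total 30, payoff 0. No gain.
Village 2 (pledges 30, payoff 68): dropping to 0 → total 40, payoff 0. No gain.
Village 3 (pledges 0, payoff 98): pledging 20 → total 90, payoff 78. No gain.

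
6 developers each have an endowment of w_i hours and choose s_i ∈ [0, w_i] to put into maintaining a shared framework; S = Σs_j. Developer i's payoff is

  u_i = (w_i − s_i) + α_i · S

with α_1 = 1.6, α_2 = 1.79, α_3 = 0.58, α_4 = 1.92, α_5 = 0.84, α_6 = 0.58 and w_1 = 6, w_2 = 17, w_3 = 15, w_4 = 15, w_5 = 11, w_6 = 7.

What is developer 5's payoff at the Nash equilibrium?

42.92

∂u_i/∂s_i = α_i − 1, so developer i contributes w_i if α_i > 1, else 0.
α_i > 1 for i ∈ {1, 2, 4}; NE contributions (6, 17, 0, 15, 0, 0), S = 38.
u_5 = (11 − 0) + 0.84·38 = 42.92.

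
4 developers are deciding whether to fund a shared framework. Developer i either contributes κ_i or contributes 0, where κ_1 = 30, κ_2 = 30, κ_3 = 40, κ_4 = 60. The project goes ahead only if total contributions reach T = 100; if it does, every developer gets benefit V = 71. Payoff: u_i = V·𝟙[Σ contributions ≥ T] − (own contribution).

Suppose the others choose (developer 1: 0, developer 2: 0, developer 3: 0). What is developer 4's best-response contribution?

Others' total = 0. Even contributing 60 gives 60 < 100: no benefit either way.
Best response: 0.

0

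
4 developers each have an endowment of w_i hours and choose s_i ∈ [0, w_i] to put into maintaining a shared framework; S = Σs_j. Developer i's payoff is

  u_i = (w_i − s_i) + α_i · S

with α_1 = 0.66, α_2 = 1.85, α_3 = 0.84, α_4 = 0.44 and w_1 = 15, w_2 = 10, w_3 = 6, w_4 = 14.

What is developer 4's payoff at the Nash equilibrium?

∂u_i/∂s_i = α_i − 1, so developer i contributes w_i if α_i > 1, else 0.
α_i > 1 for i ∈ {2}; NE contributions (0, 10, 0, 0), S = 10.
u_4 = (14 − 0) + 0.44·10 = 18.4.

18.4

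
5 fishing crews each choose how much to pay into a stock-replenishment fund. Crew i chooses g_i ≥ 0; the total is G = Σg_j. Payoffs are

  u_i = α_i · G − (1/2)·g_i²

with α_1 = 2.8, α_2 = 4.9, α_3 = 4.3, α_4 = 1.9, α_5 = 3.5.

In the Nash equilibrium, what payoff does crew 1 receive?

44.8

Crew i's FOC: ∂u_i/∂g_i = α_i − g_i = 0, so g_i* = α_i.
NE contributions = (2.8, 4.9, 4.3, 1.9, 3.5); G = 17.4.
u_1 = α_1·G − ½·(g_1)² = 2.8·17.4 − ½·2.8² = 44.8.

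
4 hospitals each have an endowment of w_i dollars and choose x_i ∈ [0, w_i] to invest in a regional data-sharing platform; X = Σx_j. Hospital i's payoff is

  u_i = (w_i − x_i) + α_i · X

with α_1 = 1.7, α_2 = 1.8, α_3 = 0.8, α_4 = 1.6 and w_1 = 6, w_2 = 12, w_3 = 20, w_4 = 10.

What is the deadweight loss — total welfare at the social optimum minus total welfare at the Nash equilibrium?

98

∂u_i/∂x_i = α_i − 1, so hospital i contributes w_i if α_i > 1, else 0.
α_i > 1 for i ∈ {1, 2, 4}; NE contributions (6, 12, 0, 10), X = 28.
W^NE = Σw_i − X^NE + (Σα_i)·X^NE = 48 + 4.9·28 = 185.2.
Planner: ∂(Σu_j)/∂x_i = Σα_j − 1 = 4.9 > 0, so everyone contributes w_i; X^SO = 48, W^SO = 48 + 4.9·48 = 283.2.
Deadweight loss = 98.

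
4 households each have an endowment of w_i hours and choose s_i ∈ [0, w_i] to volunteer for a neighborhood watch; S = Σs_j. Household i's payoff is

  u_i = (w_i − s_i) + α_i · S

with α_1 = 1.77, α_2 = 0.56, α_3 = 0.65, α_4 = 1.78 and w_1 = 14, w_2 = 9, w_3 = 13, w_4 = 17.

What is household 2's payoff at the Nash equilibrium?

26.36

∂u_i/∂s_i = α_i − 1, so household i contributes w_i if α_i > 1, else 0.
α_i > 1 for i ∈ {1, 4}; NE contributions (14, 0, 0, 17), S = 31.
u_2 = (9 − 0) + 0.56·31 = 26.36.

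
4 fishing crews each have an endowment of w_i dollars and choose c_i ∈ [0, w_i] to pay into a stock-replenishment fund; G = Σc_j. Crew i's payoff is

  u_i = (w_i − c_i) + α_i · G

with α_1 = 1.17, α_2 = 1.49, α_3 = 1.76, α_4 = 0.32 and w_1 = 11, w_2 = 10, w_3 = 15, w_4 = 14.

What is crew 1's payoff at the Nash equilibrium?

42.12

∂u_i/∂c_i = α_i − 1, so crew i contributes w_i if α_i > 1, else 0.
α_i > 1 for i ∈ {1, 2, 3}; NE contributions (11, 10, 15, 0), G = 36.
u_1 = (11 − 11) + 1.17·36 = 42.12.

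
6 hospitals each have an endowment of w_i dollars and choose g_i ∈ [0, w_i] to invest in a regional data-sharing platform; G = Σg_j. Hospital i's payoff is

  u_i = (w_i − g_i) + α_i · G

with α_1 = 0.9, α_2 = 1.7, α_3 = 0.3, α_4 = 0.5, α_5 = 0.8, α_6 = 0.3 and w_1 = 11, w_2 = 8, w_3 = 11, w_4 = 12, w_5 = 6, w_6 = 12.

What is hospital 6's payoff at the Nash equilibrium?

14.4

∂u_i/∂g_i = α_i − 1, so hospital i contributes w_i if α_i > 1, else 0.
α_i > 1 for i ∈ {2}; NE contributions (0, 8, 0, 0, 0, 0), G = 8.
u_6 = (12 − 0) + 0.3·8 = 14.4.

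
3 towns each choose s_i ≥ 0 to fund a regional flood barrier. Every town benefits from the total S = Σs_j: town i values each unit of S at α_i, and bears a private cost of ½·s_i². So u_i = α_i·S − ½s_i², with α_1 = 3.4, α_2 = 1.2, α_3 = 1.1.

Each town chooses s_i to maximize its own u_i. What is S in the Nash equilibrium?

5.7

Town i's FOC: ∂u_i/∂s_i = α_i − s_i = 0, so s_i* = α_i.
NE contributions = (3.4, 1.2, 1.1); S = 5.7.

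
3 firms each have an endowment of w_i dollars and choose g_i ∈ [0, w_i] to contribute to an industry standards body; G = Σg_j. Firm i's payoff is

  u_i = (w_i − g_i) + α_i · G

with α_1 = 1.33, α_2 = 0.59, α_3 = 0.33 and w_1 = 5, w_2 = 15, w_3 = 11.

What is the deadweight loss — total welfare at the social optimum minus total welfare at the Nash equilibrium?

32.5

∂u_i/∂g_i = α_i − 1, so firm i contributes w_i if α_i > 1, else 0.
α_i > 1 for i ∈ {1}; NE contributions (5, 0, 0), G = 5.
W^NE = Σw_i − G^NE + (Σα_i)·G^NE = 31 + 1.25·5 = 37.25.
Planner: ∂(Σu_j)/∂g_i = Σα_j − 1 = 1.25 > 0, so everyone contributes w_i; G^SO = 31, W^SO = 31 + 1.25·31 = 69.75.
Deadweight loss = 32.5.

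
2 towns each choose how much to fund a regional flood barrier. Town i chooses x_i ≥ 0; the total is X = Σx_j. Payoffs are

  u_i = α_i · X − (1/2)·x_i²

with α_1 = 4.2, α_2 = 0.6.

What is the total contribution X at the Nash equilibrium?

4.8

Town i's FOC: ∂u_i/∂x_i = α_i − x_i = 0, so x_i* = α_i.
NE contributions = (4.2, 0.6); X = 4.8.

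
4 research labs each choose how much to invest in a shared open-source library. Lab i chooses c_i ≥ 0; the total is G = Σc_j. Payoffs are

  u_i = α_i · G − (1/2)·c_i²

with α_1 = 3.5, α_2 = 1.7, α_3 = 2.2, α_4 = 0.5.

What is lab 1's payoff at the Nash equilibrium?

21.525

Lab i's FOC: ∂u_i/∂c_i = α_i − c_i = 0, so c_i* = α_i.
NE contributions = (3.5, 1.7, 2.2, 0.5); G = 7.9.
u_1 = α_1·G − ½·(c_1)² = 3.5·7.9 − ½·3.5² = 21.525.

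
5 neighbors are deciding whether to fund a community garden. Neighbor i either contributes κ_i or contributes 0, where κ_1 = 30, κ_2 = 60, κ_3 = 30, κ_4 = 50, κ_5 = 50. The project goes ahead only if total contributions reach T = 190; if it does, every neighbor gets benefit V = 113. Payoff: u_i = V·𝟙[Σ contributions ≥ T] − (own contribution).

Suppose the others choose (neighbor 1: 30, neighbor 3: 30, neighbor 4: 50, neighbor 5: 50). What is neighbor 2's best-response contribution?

Others' total = 160. Contributing 60 brings total to 220 ≥ 190: gain V − κ_2 = 53.
Best response: 60.

60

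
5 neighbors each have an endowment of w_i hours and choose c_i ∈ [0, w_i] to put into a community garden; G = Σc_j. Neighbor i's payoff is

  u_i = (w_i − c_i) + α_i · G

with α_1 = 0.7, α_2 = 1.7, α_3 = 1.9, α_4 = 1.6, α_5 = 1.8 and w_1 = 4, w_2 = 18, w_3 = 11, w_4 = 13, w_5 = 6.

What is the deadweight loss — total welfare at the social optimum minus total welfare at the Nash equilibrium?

∂u_i/∂c_i = α_i − 1, so neighbor i contributes w_i if α_i > 1, else 0.
α_i > 1 for i ∈ {2, 3, 4, 5}; NE contributions (0, 18, 11, 13, 6), G = 48.
W^NE = Σw_i − G^NE + (Σα_i)·G^NE = 52 + 6.7·48 = 373.6.
Planner: ∂(Σu_j)/∂c_i = Σα_j − 1 = 6.7 > 0, so everyone contributes w_i; G^SO = 52, W^SO = 52 + 6.7·52 = 400.4.
Deadweight loss = 26.8.

26.8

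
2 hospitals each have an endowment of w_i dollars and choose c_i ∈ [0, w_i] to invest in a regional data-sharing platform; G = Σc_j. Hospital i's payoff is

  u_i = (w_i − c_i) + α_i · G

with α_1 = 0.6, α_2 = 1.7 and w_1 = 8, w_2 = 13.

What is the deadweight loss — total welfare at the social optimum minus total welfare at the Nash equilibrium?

∂u_i/∂c_i = α_i − 1, so hospital i contributes w_i if α_i > 1, else 0.
α_i > 1 for i ∈ {2}; NE contributions (0, 13), G = 13.
W^NE = Σw_i − G^NE + (Σα_i)·G^NE = 21 + 1.3·13 = 37.9.
Planner: ∂(Σu_j)/∂c_i = Σα_j − 1 = 1.3 > 0, so everyone contributes w_i; G^SO = 21, W^SO = 21 + 1.3·21 = 48.3.
Deadweight loss = 10.4.

10.4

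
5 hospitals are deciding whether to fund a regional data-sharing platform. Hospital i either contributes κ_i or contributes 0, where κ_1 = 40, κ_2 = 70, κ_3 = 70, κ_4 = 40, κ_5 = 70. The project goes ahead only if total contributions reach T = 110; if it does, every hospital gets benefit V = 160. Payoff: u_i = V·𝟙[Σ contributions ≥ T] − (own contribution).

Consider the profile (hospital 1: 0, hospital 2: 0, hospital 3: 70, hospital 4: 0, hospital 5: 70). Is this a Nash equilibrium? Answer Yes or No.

Yes

Total = 140 ≥ 110: provided.
Hospital 1 (pledges 0, payoff 160): pledging 40 → total 180, payoff 120. No gain.
Hospital 2 (pledges 0, payoff 160): pledging 70 → total 210, payoff 90. No gain.
Hospital 3 (pledges 70, payoff 90): dropping to 0 → total 70, payoff 0. No gain.
Hospital 4 (pledges 0, payoff 160): pledging 40 → total 180, payoff 120. No gain.
Hospital 5 (pledges 70, payoff 90): dropping to 0 → total 70, payoff 0. No gain.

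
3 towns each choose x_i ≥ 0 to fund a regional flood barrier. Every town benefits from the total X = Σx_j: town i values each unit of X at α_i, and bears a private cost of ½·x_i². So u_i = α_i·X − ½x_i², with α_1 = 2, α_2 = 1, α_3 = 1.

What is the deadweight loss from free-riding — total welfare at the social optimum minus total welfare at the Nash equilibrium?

Town i's FOC: ∂u_i/∂x_i = α_i − x_i = 0, so x_i* = α_i.
NE contributions = (2, 1, 1); X = 4.
W^NE = (Σα)·X − ½Σα_i² = 4² − ½·6 = 13.
Planner sets x_i = Σα_j = 4 for every i, so X^SO = 3·4 = 12.
W^SO = (Σα)·X^SO − ½·3·(Σα)² = (3/2)·4² = 24.
Deadweight loss = W^SO − W^NE = 11.

11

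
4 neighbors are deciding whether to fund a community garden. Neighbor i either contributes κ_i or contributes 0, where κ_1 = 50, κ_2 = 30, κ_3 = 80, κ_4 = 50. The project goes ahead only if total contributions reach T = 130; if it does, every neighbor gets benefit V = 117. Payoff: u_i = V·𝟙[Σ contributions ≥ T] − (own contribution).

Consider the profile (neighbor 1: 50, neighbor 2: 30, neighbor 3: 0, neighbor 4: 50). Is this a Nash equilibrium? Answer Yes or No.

Yes

Total = 130 ≥ 130: provided.
Neighbor 1 (pledges 50, payoff 67): dropping to 0 → total 80, payoff 0. No gain.
Neighbor 2 (pledges 30, payoff 87): dropping to 0 → total 100, payoff 0. No gain.
Neighbor 3 (pledges 0, payoff 117): pledging 80 → total 210, payoff 37. No gain.
Neighbor 4 (pledges 50, payoff 67): dropping to 0 → total 80, payoff 0. No gain.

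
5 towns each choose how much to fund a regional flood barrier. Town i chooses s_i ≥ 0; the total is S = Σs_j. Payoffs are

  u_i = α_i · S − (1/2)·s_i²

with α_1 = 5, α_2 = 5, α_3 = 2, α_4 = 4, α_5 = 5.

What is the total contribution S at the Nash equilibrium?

21

Town i's FOC: ∂u_i/∂s_i = α_i − s_i = 0, so s_i* = α_i.
NE contributions = (5, 5, 2, 4, 5); S = 21.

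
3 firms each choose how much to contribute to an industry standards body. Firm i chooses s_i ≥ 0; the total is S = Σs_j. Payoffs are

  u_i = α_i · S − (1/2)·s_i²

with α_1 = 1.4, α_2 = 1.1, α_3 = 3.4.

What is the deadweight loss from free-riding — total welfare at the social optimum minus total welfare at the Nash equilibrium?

Firm i's FOC: ∂u_i/∂s_i = α_i − s_i = 0, so s_i* = α_i.
NE contributions = (1.4, 1.1, 3.4); S = 5.9.
W^NE = (Σα)·S − ½Σα_i² = 5.9² − ½·14.73 = 27.445.
Planner sets s_i = Σα_j = 5.9 for every i, so S^SO = 3·5.9 = 17.7.
W^SO = (Σα)·S^SO − ½·3·(Σα)² = (3/2)·5.9² = 52.215.
Deadweight loss = W^SO − W^NE = 24.77.

24.77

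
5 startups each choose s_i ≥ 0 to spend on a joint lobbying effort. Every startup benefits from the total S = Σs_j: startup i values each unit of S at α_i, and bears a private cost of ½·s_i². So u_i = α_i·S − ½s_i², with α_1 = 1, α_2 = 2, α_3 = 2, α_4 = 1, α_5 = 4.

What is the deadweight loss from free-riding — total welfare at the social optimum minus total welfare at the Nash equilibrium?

163

Startup i's FOC: ∂u_i/∂s_i = α_i − s_i = 0, so s_i* = α_i.
NE contributions = (1, 2, 2, 1, 4); S = 10.
W^NE = (Σα)·S − ½Σα_i² = 10² − ½·26 = 87.
Planner sets s_i = Σα_j = 10 for every i, so S^SO = 5·10 = 50.
W^SO = (Σα)·S^SO − ½·5·(Σα)² = (5/2)·10² = 250.
Deadweight loss = W^SO − W^NE = 163.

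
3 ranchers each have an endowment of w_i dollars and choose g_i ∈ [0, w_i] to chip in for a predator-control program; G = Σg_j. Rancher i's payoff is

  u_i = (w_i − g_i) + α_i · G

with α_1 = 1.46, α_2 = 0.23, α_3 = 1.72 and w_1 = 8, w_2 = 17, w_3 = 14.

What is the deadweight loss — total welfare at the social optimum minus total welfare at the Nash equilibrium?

∂u_i/∂g_i = α_i − 1, so rancher i contributes w_i if α_i > 1, else 0.
α_i > 1 for i ∈ {1, 3}; NE contributions (8, 0, 14), G = 22.
W^NE = Σw_i − G^NE + (Σα_i)·G^NE = 39 + 2.41·22 = 92.02.
Planner: ∂(Σu_j)/∂g_i = Σα_j − 1 = 2.41 > 0, so everyone contributes w_i; G^SO = 39, W^SO = 39 + 2.41·39 = 132.99.
Deadweight loss = 40.97.

40.97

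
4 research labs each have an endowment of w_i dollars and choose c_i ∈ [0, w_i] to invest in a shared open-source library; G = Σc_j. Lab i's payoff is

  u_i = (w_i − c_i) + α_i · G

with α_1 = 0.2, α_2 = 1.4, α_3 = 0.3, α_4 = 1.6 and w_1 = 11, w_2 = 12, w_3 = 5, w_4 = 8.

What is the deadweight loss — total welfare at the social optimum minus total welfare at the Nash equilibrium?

40

∂u_i/∂c_i = α_i − 1, so lab i contributes w_i if α_i > 1, else 0.
α_i > 1 for i ∈ {2, 4}; NE contributions (0, 12, 0, 8), G = 20.
W^NE = Σw_i − G^NE + (Σα_i)·G^NE = 36 + 2.5·20 = 86.
Planner: ∂(Σu_j)/∂c_i = Σα_j − 1 = 2.5 > 0, so everyone contributes w_i; G^SO = 36, W^SO = 36 + 2.5·36 = 126.
Deadweight loss = 40.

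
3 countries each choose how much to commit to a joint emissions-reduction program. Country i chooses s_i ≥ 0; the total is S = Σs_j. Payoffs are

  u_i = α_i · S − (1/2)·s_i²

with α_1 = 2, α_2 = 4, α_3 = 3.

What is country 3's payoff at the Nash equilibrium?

22.5

Country i's FOC: ∂u_i/∂s_i = α_i − s_i = 0, so s_i* = α_i.
NE contributions = (2, 4, 3); S = 9.
u_3 = α_3·S − ½·(s_3)² = 3·9 − ½·3² = 22.5.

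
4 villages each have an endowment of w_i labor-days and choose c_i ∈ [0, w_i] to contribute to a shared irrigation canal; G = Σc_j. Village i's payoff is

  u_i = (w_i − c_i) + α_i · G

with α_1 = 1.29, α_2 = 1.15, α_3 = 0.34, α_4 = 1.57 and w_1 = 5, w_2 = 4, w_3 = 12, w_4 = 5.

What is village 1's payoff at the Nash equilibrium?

∂u_i/∂c_i = α_i − 1, so village i contributes w_i if α_i > 1, else 0.
α_i > 1 for i ∈ {1, 2, 4}; NE contributions (5, 4, 0, 5), G = 14.
u_1 = (5 − 5) + 1.29·14 = 18.06.

18.06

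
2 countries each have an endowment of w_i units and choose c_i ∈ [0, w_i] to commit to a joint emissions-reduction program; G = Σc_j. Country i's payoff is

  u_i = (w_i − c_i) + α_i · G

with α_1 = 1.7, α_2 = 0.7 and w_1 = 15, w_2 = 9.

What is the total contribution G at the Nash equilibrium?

∂u_i/∂c_i = α_i − 1, so country i contributes w_i if α_i > 1, else 0.
α_i > 1 for i ∈ {1}; NE contributions (15, 0), G = 15.

15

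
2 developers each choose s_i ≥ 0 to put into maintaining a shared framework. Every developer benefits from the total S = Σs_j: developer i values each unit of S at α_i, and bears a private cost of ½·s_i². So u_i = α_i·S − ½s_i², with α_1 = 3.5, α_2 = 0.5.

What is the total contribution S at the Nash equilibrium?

4

Developer i's FOC: ∂u_i/∂s_i = α_i − s_i = 0, so s_i* = α_i.
NE contributions = (3.5, 0.5); S = 4.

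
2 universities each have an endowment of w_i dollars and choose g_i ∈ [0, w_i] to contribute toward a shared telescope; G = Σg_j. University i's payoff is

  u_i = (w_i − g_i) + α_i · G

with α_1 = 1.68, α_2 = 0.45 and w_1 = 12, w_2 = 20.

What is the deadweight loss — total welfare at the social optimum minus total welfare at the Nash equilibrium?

22.6

∂u_i/∂g_i = α_i − 1, so university i contributes w_i if α_i > 1, else 0.
α_i > 1 for i ∈ {1}; NE contributions (12, 0), G = 12.
W^NE = Σw_i − G^NE + (Σα_i)·G^NE = 32 + 1.13·12 = 45.56.
Planner: ∂(Σu_j)/∂g_i = Σα_j − 1 = 1.13 > 0, so everyone contributes w_i; G^SO = 32, W^SO = 32 + 1.13·32 = 68.16.
Deadweight loss = 22.6.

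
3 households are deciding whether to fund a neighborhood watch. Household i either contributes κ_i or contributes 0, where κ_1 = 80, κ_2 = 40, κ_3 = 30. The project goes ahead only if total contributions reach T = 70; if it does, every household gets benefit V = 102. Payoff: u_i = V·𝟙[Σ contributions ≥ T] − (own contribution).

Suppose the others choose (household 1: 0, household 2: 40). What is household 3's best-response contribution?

30

Others' total = 40. Contributing 30 brings total to 70 ≥ 70: gain V − κ_3 = 72.
Best response: 30.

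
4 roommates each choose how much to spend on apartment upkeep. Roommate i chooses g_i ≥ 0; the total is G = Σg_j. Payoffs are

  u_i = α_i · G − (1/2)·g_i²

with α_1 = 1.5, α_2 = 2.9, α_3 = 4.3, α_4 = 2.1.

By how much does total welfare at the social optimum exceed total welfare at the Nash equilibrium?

133.42

Roommate i's FOC: ∂u_i/∂g_i = α_i − g_i = 0, so g_i* = α_i.
NE contributions = (1.5, 2.9, 4.3, 2.1); G = 10.8.
W^NE = (Σα)·G − ½Σα_i² = 10.8² − ½·33.56 = 99.86.
Planner sets g_i = Σα_j = 10.8 for every i, so G^SO = 4·10.8 = 43.2.
W^SO = (Σα)·G^SO − ½·4·(Σα)² = (4/2)·10.8² = 233.28.
Deadweight loss = W^SO − W^NE = 133.42.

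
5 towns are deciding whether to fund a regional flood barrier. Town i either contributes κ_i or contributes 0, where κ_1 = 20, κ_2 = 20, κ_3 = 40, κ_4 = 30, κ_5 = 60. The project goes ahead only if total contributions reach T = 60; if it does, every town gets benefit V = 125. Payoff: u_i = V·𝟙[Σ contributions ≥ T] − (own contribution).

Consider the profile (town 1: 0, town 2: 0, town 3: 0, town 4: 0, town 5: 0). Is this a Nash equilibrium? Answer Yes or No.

Total = 0 < 60: not provided.
Town 1 (pledges 0, payoff 0): pledging 20 → total 20, payoff -20. No gain.
Town 2 (pledges 0, payoff 0): pledging 20 → total 20, payoff -20. No gain.
Town 3 (pledges 0, payoff 0): pledging 40 → total 40, payoff -40. No gain.
Town 4 (pledges 0, payoff 0): pledging 30 → total 30, payoff -30. No gain.
Town 5 (pledges 0, payoff 0): pledging 60 → total 60, payoff 65. Profitable deviation.

No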